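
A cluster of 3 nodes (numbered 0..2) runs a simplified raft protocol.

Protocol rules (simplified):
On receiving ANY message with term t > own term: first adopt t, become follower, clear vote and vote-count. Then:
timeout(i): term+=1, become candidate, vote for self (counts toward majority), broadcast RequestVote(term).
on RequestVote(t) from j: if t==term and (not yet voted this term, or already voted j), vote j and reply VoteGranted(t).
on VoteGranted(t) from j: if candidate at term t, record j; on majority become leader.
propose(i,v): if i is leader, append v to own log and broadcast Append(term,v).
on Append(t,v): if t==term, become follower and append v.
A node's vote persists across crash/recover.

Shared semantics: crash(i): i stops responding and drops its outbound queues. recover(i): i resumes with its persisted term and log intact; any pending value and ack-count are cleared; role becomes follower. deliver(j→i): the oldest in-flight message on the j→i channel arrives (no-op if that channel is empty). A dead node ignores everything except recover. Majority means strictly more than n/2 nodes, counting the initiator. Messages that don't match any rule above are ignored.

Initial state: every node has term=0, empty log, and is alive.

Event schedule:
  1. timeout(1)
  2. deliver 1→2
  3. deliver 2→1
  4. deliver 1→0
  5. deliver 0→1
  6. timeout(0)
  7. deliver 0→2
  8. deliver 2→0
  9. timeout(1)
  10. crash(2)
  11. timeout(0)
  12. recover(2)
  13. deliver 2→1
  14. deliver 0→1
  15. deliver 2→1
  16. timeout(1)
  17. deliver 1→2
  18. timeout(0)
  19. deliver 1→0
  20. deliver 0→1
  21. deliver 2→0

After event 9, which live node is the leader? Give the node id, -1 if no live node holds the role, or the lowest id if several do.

after 1 — timeout(1): n1:cand/t1/[-]
after 2 — deliver 1→2: n2:foll/t1/[-]
after 3 — deliver 2→1: n1:lead/t1/[-]
after 4 — deliver 1→0: n0:foll/t1/[-]
after 5 — deliver 0→1: ·
after 6 — timeout(0): n0:cand/t2/[-]
after 7 — deliver 0→2: n2:foll/t2/[-]
after 8 — deliver 2→0: n0:lead/t2/[-]
after 9 — timeout(1): n1:cand/t2/[-]

0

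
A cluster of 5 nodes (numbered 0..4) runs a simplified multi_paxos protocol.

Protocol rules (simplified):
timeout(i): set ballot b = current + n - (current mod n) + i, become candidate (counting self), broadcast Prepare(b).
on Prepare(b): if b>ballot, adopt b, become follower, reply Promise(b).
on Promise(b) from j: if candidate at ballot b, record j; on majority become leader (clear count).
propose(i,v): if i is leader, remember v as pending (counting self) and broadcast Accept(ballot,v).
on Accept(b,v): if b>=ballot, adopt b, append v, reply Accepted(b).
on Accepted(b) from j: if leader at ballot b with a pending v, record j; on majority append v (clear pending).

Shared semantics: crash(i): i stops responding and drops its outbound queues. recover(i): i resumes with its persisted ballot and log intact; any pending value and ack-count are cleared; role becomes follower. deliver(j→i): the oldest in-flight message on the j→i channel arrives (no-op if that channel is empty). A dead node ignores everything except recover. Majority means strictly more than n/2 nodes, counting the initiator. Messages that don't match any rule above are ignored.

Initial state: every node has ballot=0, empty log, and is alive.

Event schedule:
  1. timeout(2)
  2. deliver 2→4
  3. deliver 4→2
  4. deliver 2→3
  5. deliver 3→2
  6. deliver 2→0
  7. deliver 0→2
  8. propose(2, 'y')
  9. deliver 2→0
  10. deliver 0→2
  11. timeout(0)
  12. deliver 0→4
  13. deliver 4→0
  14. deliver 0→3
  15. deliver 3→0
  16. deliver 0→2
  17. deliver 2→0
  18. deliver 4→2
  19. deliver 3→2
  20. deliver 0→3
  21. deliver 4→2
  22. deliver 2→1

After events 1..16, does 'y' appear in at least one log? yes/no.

yes

[1] timeout(2) → N2(cand b7 [-])
[2] deliver 2→4 → N4(foll b7 [-])
[3] deliver 4→2 → ∅
[4] deliver 2→3 → N3(foll b7 [-])
[5] deliver 3→2 → N2(lead b7 [-])
[6] deliver 2→0 → N0(foll b7 [-])
[7] deliver 0→2 → ∅
[8] propose(2,'y') → ∅
[9] deliver 2→0 → N0(foll b7 [y])
[10] deliver 0→2 → ∅
[11] timeout(0) → N0(cand b10 [y])
[12] deliver 0→4 → N4(foll b10 [-])
[13] deliver 4→0 → ∅
[14] deliver 0→3 → N3(foll b10 [-])
[15] deliver 3→0 → N0(lead b10 [y])
[16] deliver 0→2 → N2(foll b10 [-])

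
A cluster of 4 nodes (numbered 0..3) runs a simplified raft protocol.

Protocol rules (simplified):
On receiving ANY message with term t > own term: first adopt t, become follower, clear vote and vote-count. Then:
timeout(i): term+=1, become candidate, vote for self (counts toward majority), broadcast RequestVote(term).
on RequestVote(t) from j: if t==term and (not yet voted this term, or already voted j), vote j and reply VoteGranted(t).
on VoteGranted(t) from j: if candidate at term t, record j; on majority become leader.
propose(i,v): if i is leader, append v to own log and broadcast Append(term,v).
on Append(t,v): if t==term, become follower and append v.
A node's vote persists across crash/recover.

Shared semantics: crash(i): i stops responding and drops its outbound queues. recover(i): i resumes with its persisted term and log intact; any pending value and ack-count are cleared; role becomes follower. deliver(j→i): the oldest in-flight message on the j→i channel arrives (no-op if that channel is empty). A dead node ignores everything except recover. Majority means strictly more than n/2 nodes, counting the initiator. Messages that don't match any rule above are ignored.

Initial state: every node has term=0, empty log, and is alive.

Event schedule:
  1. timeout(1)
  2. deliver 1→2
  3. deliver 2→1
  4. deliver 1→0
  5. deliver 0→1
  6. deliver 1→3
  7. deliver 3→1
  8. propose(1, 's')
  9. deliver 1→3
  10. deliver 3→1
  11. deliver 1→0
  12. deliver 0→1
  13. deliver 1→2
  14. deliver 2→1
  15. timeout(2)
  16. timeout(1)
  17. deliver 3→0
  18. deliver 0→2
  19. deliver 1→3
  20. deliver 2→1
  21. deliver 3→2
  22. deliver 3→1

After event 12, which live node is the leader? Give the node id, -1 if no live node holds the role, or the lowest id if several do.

1

1. timeout(1):  <1:cand t1 ->
2. deliver 1→2:  <2:foll t1 ->
3. deliver 2→1:  nop
4. deliver 1→0:  <0:foll t1 ->
5. deliver 0→1:  <1:lead t1 ->
6. deliver 1→3:  <3:foll t1 ->
7. deliver 3→1:  nop
8. propose(1,'s'):  <1:lead t1 s>
9. deliver 1→3:  <3:foll t1 s>
10. deliver 3→1:  nop
11. deliver 1→0:  <0:foll t1 s>
12. deliver 0→1:  nop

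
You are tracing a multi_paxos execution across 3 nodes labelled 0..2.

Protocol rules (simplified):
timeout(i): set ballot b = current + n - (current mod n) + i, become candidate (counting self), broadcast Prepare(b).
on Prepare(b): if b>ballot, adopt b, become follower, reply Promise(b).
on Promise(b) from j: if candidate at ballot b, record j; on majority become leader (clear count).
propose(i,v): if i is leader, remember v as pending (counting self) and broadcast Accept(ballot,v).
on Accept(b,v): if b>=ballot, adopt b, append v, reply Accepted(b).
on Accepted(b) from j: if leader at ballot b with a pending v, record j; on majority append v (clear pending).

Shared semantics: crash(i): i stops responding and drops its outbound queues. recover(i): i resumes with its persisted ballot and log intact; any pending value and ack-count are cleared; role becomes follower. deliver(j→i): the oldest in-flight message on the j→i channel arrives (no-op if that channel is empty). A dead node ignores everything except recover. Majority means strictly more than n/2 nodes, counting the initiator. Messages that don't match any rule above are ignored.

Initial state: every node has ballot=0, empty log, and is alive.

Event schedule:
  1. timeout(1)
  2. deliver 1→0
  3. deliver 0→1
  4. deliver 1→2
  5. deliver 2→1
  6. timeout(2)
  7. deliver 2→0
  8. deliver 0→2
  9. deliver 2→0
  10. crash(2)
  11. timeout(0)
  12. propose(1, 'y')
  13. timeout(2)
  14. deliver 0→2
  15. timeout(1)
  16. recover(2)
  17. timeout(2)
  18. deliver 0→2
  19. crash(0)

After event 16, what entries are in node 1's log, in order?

[1] timeout(1) → N1(cand b4 [-])
[2] deliver 1→0 → N0(foll b4 [-])
[3] deliver 0→1 → N1(lead b4 [-])
[4] deliver 1→2 → N2(foll b4 [-])
[5] deliver 2→1 → ∅
[6] timeout(2) → N2(cand b8 [-])
[7] deliver 2→0 → N0(foll b8 [-])
[8] deliver 0→2 → N2(lead b8 [-])
[9] deliver 2→0 → ∅
[10] crash(2) → N2(✗lead b8 [-])
[11] timeout(0) → N0(cand b9 [-])
[12] propose(1,'y') → ∅
[13] timeout(2) → ∅
[14] deliver 0→2 → ∅
[15] timeout(1) → N1(cand b7 [-])
[16] recover(2) → N2(foll b8 [-])

empty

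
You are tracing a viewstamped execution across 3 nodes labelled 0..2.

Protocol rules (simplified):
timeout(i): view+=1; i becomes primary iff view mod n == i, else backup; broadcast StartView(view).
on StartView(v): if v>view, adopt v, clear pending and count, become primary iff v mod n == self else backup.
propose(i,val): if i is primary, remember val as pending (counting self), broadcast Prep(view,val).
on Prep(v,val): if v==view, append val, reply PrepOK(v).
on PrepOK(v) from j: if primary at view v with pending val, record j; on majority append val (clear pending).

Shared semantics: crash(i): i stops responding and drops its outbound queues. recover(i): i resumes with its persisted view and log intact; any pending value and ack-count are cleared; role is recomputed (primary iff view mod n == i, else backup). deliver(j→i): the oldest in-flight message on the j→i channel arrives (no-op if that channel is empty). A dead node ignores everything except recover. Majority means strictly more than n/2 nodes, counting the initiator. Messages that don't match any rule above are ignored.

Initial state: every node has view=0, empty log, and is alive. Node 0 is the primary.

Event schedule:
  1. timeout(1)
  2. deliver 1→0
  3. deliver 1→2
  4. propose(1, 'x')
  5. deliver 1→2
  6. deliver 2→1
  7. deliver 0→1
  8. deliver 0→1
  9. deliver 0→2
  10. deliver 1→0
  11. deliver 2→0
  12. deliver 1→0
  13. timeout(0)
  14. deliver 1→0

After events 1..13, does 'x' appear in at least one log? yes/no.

yes

e1 timeout(1): 1[prim,v=1,-]
e2 deliver 1→0: 0[back,v=1,-]
e3 deliver 1→2: 2[back,v=1,-]
e4 propose(1,'x'): ·
e5 deliver 1→2: 2[back,v=1,x]
e6 deliver 2→1: 1[prim,v=1,x]
e7 deliver 0→1: ·
e8 deliver 0→1: ·
e9 deliver 0→2: ·
e10 deliver 1→0: 0[back,v=1,x]
e11 deliver 2→0: ·
e12 deliver 1→0: ·
e13 timeout(0): 0[back,v=2,x]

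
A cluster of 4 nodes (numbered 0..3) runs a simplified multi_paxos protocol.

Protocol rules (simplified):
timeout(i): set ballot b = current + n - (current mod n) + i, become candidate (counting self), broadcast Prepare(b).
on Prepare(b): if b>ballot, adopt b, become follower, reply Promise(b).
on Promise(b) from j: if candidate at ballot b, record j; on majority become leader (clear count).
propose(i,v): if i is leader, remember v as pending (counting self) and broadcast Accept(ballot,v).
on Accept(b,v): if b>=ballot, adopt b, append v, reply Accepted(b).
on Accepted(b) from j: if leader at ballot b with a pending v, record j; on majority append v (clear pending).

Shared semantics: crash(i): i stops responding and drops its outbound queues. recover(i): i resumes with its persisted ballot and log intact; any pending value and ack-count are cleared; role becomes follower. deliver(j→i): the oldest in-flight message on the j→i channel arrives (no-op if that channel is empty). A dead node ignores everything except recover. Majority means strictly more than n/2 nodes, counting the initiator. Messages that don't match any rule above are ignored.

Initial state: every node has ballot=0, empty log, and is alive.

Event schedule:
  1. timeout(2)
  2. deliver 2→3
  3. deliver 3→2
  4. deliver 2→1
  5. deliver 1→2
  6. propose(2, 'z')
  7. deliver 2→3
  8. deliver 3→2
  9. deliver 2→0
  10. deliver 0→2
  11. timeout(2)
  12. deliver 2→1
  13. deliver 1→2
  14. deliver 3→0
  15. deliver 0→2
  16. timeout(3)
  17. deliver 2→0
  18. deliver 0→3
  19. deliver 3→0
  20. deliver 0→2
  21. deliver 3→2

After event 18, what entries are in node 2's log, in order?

empty

after 1 — timeout(2): n2:cand/b6/[-]
after 2 — deliver 2→3: n3:foll/b6/[-]
after 3 — deliver 3→2: ·
after 4 — deliver 2→1: n1:foll/b6/[-]
after 5 — deliver 1→2: n2:lead/b6/[-]
after 6 — propose(2,'z'): ·
after 7 — deliver 2→3: n3:foll/b6/[z]
after 8 — deliver 3→2: ·
after 9 — deliver 2→0: n0:foll/b6/[-]
after 10 — deliver 0→2: ·
after 11 — timeout(2): n2:cand/b10/[-]
after 12 — deliver 2→1: n1:foll/b6/[z]
after 13 — deliver 1→2: ·
after 14 — deliver 3→0: ·
after 15 — deliver 0→2: ·
after 16 — timeout(3): n3:cand/b11/[z]
after 17 — deliver 2→0: n0:foll/b6/[z]
after 18 — deliver 0→3: ·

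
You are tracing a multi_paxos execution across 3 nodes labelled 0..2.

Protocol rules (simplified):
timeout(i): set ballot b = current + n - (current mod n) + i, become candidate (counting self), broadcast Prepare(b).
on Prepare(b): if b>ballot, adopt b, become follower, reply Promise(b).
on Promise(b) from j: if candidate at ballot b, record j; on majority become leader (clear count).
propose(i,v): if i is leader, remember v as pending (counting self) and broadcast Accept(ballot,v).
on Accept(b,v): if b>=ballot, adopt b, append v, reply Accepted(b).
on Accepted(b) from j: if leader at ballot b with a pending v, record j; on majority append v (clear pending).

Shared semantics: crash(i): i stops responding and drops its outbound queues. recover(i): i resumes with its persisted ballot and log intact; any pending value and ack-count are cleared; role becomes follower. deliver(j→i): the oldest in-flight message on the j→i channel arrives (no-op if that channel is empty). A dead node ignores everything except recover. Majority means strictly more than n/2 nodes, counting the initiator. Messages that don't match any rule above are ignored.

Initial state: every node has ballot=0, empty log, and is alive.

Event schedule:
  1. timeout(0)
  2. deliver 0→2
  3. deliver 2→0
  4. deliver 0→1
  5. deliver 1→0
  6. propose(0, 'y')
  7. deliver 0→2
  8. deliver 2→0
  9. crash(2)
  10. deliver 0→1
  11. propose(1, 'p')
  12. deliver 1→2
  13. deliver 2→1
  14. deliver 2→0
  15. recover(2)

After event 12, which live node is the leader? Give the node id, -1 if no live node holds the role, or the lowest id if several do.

[1] timeout(0) → N0(cand b3 [-])
[2] deliver 0→2 → N2(foll b3 [-])
[3] deliver 2→0 → N0(lead b3 [-])
[4] deliver 0→1 → N1(foll b3 [-])
[5] deliver 1→0 → ∅
[6] propose(0,'y') → ∅
[7] deliver 0→2 → N2(foll b3 [y])
[8] deliver 2→0 → N0(lead b3 [y])
[9] crash(2) → N2(✗foll b3 [y])
[10] deliver 0→1 → N1(foll b3 [y])
[11] propose(1,'p') → ∅
[12] deliver 1→2 → ∅

0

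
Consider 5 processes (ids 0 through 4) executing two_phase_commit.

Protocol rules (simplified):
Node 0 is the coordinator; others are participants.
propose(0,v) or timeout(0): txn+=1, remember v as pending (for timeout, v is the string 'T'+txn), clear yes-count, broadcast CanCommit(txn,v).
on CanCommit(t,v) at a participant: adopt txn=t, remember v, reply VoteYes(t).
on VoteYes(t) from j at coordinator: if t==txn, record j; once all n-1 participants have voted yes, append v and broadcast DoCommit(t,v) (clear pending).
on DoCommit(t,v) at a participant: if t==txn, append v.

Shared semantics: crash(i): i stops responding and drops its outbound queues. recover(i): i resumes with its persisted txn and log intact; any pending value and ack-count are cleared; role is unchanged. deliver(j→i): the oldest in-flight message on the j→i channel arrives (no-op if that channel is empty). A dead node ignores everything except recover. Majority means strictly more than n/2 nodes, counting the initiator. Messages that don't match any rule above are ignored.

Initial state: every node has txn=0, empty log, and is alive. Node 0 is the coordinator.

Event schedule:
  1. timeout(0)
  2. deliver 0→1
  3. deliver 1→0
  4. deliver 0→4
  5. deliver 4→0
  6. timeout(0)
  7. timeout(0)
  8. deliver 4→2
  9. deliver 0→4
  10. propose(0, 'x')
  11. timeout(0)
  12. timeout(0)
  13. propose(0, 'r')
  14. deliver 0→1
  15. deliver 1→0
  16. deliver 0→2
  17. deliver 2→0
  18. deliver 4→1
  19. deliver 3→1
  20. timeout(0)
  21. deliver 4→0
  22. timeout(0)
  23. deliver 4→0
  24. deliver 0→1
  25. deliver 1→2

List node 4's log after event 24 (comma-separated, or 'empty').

after 1 — timeout(0): n0:coor/t1/[-]
after 2 — deliver 0→1: n1:part/t1/[-]
after 3 — deliver 1→0: ·
after 4 — deliver 0→4: n4:part/t1/[-]
after 5 — deliver 4→0: ·
after 6 — timeout(0): n0:coor/t2/[-]
after 7 — timeout(0): n0:coor/t3/[-]
after 8 — deliver 4→2: ·
after 9 — deliver 0→4: n4:part/t2/[-]
after 10 — propose(0,'x'): n0:coor/t4/[-]
after 11 — timeout(0): n0:coor/t5/[-]
after 12 — timeout(0): n0:coor/t6/[-]
after 13 — propose(0,'r'): n0:coor/t7/[-]
after 14 — deliver 0→1: n1:part/t2/[-]
after 15 — deliver 1→0: ·
after 16 — deliver 0→2: n2:part/t1/[-]
after 17 — deliver 2→0: ·
after 18 — deliver 4→1: ·
after 19 — deliver 3→1: ·
after 20 — timeout(0): n0:coor/t8/[-]
after 21 — deliver 4→0: ·
after 22 — timeout(0): n0:coor/t9/[-]
after 23 — deliver 4→0: ·
after 24 — deliver 0→1: n1:part/t3/[-]

empty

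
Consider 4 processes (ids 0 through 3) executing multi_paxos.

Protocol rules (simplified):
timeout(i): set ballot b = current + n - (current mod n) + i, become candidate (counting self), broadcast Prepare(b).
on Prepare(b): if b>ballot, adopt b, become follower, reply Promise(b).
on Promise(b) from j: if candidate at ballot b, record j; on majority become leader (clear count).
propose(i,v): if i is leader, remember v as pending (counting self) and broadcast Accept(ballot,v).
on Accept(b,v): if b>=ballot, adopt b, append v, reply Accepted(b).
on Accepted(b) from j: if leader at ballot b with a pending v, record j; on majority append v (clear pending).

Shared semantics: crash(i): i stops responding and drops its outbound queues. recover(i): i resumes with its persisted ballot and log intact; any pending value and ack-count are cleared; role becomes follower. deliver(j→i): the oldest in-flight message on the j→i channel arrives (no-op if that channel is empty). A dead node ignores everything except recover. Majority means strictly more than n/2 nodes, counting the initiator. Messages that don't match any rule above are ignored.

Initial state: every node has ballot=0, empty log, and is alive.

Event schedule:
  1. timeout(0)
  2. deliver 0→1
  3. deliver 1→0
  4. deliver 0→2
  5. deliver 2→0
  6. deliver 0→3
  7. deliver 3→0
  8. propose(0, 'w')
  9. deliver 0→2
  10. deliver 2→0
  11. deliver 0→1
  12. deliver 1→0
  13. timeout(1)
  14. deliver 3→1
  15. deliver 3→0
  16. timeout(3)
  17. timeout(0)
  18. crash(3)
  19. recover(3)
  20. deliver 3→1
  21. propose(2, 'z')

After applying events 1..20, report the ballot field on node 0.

e1 timeout(0): 0[cand,b=4,-]
e2 deliver 0→1: 1[foll,b=4,-]
e3 deliver 1→0: ·
e4 deliver 0→2: 2[foll,b=4,-]
e5 deliver 2→0: 0[lead,b=4,-]
e6 deliver 0→3: 3[foll,b=4,-]
e7 deliver 3→0: ·
e8 propose(0,'w'): ·
e9 deliver 0→2: 2[foll,b=4,w]
e10 deliver 2→0: ·
e11 deliver 0→1: 1[foll,b=4,w]
e12 deliver 1→0: 0[lead,b=4,w]
e13 timeout(1): 1[cand,b=9,w]
e14 deliver 3→1: ·
e15 deliver 3→0: ·
e16 timeout(3): 3[cand,b=11,-]
e17 timeout(0): 0[cand,b=8,w]
e18 crash(3): 3[✗cand,b=11,-]
e19 recover(3): 3[foll,b=11,-]
e20 deliver 3→1: ·

8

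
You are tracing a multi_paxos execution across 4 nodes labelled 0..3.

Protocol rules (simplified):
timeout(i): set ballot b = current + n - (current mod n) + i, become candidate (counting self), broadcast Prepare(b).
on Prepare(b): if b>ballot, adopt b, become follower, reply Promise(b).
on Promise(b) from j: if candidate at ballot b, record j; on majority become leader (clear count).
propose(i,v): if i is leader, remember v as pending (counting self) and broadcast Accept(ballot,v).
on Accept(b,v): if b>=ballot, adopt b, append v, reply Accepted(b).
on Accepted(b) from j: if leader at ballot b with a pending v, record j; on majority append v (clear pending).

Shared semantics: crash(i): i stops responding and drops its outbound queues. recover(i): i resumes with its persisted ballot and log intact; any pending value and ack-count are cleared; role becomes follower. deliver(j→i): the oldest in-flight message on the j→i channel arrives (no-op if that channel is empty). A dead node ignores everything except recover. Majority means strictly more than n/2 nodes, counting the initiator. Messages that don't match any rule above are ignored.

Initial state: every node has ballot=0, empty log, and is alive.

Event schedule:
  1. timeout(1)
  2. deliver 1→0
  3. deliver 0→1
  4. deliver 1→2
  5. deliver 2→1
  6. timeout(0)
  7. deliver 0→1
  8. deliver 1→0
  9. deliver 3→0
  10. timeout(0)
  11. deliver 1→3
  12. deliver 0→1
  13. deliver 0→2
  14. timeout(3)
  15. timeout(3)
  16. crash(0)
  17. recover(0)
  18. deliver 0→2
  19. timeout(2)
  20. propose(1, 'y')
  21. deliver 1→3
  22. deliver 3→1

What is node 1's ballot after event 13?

12

1. timeout(1):  <1:cand b5 ->
2. deliver 1→0:  <0:foll b5 ->
3. deliver 0→1:  nop
4. deliver 1→2:  <2:foll b5 ->
5. deliver 2→1:  <1:lead b5 ->
6. timeout(0):  <0:cand b8 ->
7. deliver 0→1:  <1:foll b8 ->
8. deliver 1→0:  nop
9. deliver 3→0:  nop
10. timeout(0):  <0:cand b12 ->
11. deliver 1→3:  <3:foll b5 ->
12. deliver 0→1:  <1:foll b12 ->
13. deliver 0→2:  <2:foll b8 ->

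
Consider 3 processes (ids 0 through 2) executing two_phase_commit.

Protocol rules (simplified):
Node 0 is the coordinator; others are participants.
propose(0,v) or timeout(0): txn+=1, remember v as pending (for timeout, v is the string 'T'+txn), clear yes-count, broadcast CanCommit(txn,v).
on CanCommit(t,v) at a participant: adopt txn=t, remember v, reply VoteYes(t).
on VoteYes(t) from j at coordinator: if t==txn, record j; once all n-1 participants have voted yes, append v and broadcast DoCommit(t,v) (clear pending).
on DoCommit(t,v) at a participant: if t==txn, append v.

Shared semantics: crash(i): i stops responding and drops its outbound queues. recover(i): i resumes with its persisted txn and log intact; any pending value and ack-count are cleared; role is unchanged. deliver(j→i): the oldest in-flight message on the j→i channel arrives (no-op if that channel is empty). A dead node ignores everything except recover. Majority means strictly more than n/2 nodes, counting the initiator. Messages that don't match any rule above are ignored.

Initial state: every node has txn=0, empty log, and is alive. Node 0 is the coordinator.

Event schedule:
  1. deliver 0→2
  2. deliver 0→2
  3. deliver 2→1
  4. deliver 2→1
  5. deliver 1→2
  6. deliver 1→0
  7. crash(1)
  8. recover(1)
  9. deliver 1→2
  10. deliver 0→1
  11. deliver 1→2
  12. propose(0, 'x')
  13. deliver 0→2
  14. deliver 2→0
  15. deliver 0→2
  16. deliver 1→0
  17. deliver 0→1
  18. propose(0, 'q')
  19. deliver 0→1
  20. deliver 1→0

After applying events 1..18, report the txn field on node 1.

1. deliver 0→2:  nop
2. deliver 0→2:  nop
3. deliver 2→1:  nop
4. deliver 2→1:  nop
5. deliver 1→2:  nop
6. deliver 1→0:  nop
7. crash(1):  <1:✗part t0 ->
8. recover(1):  <1:part t0 ->
9. deliver 1→2:  nop
10. deliver 0→1:  nop
11. deliver 1→2:  nop
12. propose(0,'x'):  <0:coor t1 ->
13. deliver 0→2:  <2:part t1 ->
14. deliver 2→0:  nop
15. deliver 0→2:  nop
16. deliver 1→0:  nop
17. deliver 0→1:  <1:part t1 ->
18. propose(0,'q'):  <0:coor t2 ->

1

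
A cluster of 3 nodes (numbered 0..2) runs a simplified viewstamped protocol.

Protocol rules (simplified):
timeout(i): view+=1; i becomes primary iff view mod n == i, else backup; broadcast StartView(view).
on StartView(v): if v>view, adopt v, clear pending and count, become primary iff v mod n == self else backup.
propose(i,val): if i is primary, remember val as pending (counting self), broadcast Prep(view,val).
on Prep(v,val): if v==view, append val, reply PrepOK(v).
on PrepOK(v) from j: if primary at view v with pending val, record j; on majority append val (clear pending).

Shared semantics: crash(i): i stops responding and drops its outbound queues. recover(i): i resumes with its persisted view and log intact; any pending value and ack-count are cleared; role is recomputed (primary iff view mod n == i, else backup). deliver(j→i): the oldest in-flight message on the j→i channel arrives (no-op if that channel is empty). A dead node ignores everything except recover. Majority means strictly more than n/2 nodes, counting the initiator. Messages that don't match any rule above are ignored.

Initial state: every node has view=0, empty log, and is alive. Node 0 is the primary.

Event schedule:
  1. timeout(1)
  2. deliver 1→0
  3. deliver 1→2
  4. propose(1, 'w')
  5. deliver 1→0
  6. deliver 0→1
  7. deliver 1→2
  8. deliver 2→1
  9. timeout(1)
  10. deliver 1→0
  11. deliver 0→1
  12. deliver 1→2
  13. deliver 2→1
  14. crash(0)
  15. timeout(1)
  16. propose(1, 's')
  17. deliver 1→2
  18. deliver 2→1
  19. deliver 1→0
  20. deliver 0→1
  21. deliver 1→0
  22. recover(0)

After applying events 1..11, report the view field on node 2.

step 1 timeout(1): 1={prim,v=1,log=-}
step 2 deliver 1→0: 0={back,v=1,log=-}
step 3 deliver 1→2: 2={back,v=1,log=-}
step 4 propose(1,'w'): —
step 5 deliver 1→0: 0={back,v=1,log=w}
step 6 deliver 0→1: 1={prim,v=1,log=w}
step 7 deliver 1→2: 2={back,v=1,log=w}
step 8 deliver 2→1: —
step 9 timeout(1): 1={back,v=2,log=w}
step 10 deliver 1→0: 0={back,v=2,log=w}
step 11 deliver 0→1: —

1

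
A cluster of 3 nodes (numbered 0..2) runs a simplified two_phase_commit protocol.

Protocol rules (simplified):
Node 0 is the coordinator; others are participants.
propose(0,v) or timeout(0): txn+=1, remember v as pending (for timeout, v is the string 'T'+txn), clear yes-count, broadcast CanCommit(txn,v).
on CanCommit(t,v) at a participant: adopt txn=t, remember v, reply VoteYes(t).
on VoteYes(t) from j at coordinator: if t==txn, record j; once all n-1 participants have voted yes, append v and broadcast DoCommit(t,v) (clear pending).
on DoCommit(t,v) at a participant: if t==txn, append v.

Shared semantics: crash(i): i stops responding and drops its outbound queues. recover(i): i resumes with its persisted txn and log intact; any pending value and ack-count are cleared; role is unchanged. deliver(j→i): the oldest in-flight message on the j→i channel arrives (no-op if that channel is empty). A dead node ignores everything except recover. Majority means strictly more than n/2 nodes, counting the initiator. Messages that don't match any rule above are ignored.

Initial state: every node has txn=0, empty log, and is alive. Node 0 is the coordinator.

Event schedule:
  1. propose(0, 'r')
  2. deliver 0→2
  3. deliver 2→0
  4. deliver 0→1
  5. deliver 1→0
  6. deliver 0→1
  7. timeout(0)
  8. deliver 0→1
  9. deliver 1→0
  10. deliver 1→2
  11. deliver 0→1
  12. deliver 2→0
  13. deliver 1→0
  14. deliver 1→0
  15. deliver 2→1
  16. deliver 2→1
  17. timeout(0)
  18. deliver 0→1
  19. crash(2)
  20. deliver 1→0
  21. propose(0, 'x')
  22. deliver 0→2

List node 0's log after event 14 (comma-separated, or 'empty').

e1 propose(0,'r'): 0[coor,t=1,-]
e2 deliver 0→2: 2[part,t=1,-]
e3 deliver 2→0: ·
e4 deliver 0→1: 1[part,t=1,-]
e5 deliver 1→0: 0[coor,t=1,r]
e6 deliver 0→1: 1[part,t=1,r]
e7 timeout(0): 0[coor,t=2,r]
e8 deliver 0→1: 1[part,t=2,r]
e9 deliver 1→0: ·
e10 deliver 1→2: ·
e11 deliver 0→1: ·
e12 deliver 2→0: ·
e13 deliver 1→0: ·
e14 deliver 1→0: ·

r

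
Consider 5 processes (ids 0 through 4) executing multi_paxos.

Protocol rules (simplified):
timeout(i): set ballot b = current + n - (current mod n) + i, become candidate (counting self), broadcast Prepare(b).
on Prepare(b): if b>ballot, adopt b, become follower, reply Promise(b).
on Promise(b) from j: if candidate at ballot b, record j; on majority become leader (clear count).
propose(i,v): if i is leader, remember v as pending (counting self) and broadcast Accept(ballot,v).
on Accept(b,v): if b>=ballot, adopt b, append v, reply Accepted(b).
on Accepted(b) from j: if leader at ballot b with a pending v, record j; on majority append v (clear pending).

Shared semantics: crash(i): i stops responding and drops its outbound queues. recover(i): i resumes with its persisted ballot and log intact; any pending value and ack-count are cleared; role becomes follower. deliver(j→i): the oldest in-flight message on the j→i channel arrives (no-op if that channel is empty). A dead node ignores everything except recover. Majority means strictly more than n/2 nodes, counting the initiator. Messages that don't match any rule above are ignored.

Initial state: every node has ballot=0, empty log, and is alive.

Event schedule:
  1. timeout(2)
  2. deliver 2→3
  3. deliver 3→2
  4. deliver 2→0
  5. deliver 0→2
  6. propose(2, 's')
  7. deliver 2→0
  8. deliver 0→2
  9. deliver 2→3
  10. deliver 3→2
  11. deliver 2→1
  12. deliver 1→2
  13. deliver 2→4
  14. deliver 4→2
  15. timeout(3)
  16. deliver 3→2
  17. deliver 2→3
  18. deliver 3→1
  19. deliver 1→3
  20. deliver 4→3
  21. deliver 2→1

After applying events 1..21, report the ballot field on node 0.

7

[1] timeout(2) → N2(cand b7 [-])
[2] deliver 2→3 → N3(foll b7 [-])
[3] deliver 3→2 → ∅
[4] deliver 2→0 → N0(foll b7 [-])
[5] deliver 0→2 → N2(lead b7 [-])
[6] propose(2,'s') → ∅
[7] deliver 2→0 → N0(foll b7 [s])
[8] deliver 0→2 → ∅
[9] deliver 2→3 → N3(foll b7 [s])
[10] deliver 3→2 → N2(lead b7 [s])
[11] deliver 2→1 → N1(foll b7 [-])
[12] deliver 1→2 → ∅
[13] deliver 2→4 → N4(foll b7 [-])
[14] deliver 4→2 → ∅
[15] timeout(3) → N3(cand b13 [s])
[16] deliver 3→2 → N2(foll b13 [s])
[17] deliver 2→3 → ∅
[18] deliver 3→1 → N1(foll b13 [-])
[19] deliver 1→3 → N3(lead b13 [s])
[20] deliver 4→3 → ∅
[21] deliver 2→1 → ∅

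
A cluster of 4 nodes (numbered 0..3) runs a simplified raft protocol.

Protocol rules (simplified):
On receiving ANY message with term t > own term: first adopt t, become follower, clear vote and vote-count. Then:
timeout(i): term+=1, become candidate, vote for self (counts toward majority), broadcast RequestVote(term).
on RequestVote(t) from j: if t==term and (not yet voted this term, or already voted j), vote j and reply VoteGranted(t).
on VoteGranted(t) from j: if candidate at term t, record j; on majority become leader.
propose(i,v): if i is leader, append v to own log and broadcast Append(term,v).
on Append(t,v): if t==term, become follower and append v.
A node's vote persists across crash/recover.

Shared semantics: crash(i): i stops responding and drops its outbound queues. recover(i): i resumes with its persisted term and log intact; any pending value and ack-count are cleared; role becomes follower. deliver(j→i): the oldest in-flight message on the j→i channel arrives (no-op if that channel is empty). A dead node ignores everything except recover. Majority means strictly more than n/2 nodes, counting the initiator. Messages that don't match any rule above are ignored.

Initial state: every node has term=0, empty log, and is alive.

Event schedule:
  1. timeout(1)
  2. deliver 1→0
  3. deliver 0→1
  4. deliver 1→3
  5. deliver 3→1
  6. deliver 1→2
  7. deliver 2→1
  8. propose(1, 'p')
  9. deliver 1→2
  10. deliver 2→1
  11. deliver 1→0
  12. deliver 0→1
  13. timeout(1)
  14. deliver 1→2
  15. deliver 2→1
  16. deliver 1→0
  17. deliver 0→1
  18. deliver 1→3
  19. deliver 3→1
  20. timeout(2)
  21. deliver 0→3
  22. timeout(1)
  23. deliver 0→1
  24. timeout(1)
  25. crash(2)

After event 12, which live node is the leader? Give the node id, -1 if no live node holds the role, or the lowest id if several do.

1

[1] timeout(1) → N1(cand t1 [-])
[2] deliver 1→0 → N0(foll t1 [-])
[3] deliver 0→1 → ∅
[4] deliver 1→3 → N3(foll t1 [-])
[5] deliver 3→1 → N1(lead t1 [-])
[6] deliver 1→2 → N2(foll t1 [-])
[7] deliver 2→1 → ∅
[8] propose(1,'p') → N1(lead t1 [p])
[9] deliver 1→2 → N2(foll t1 [p])
[10] deliver 2→1 → ∅
[11] deliver 1→0 → N0(foll t1 [p])
[12] deliver 0→1 → ∅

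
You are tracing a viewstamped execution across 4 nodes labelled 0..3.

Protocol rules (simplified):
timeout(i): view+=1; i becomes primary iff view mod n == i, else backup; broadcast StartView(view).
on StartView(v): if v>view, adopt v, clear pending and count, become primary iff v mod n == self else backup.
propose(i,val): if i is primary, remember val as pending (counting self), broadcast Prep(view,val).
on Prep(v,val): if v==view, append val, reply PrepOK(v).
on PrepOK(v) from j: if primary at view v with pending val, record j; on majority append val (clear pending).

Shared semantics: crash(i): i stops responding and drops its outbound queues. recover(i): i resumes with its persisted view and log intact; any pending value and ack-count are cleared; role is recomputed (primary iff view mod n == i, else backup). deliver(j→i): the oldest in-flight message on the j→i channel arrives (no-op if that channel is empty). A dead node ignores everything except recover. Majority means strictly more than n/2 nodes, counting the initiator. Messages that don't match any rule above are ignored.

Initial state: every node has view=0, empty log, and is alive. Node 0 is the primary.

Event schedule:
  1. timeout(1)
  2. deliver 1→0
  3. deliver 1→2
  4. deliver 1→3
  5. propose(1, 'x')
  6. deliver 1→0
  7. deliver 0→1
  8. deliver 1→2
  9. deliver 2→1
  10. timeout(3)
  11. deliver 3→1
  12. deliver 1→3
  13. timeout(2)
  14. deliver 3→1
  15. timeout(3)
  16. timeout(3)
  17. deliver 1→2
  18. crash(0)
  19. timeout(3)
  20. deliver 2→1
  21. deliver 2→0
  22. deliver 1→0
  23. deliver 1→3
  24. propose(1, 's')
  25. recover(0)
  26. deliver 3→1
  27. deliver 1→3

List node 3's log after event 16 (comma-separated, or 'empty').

1. timeout(1):  <1:prim v1 ->
2. deliver 1→0:  <0:back v1 ->
3. deliver 1→2:  <2:back v1 ->
4. deliver 1→3:  <3:back v1 ->
5. propose(1,'x'):  nop
6. deliver 1→0:  <0:back v1 x>
7. deliver 0→1:  nop
8. deliver 1→2:  <2:back v1 x>
9. deliver 2→1:  <1:prim v1 x>
10. timeout(3):  <3:back v2 ->
11. deliver 3→1:  <1:back v2 x>
12. deliver 1→3:  nop
13. timeout(2):  <2:prim v2 x>
14. deliver 3→1:  nop
15. timeout(3):  <3:prim v3 ->
16. timeout(3):  <3:back v4 ->

empty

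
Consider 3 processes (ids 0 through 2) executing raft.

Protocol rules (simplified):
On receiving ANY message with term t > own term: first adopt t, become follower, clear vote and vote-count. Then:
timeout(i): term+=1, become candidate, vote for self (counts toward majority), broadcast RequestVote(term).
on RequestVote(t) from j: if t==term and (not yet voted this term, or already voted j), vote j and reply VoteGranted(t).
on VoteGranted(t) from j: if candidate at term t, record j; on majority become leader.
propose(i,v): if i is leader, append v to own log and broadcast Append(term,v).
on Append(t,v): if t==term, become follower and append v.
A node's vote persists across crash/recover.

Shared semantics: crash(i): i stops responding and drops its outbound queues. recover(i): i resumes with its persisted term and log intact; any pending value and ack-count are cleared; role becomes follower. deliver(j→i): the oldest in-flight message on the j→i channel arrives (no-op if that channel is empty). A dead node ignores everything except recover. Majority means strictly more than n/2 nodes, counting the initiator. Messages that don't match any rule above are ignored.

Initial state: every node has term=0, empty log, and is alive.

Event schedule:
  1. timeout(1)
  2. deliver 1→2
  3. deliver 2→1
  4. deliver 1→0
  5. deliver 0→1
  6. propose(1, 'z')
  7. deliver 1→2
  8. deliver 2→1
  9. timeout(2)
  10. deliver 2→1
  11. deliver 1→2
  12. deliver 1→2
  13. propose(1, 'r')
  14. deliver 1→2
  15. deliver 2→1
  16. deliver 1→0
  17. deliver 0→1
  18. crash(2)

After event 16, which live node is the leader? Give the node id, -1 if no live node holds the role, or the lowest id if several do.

2

[1] timeout(1) → N1(cand t1 [-])
[2] deliver 1→2 → N2(foll t1 [-])
[3] deliver 2→1 → N1(lead t1 [-])
[4] deliver 1→0 → N0(foll t1 [-])
[5] deliver 0→1 → ∅
[6] propose(1,'z') → N1(lead t1 [z])
[7] deliver 1→2 → N2(foll t1 [z])
[8] deliver 2→1 → ∅
[9] timeout(2) → N2(cand t2 [z])
[10] deliver 2→1 → N1(foll t2 [z])
[11] deliver 1→2 → N2(lead t2 [z])
[12] deliver 1→2 → ∅
[13] propose(1,'r') → ∅
[14] deliver 1→2 → ∅
[15] deliver 2→1 → ∅
[16] deliver 1→0 → N0(foll t1 [z])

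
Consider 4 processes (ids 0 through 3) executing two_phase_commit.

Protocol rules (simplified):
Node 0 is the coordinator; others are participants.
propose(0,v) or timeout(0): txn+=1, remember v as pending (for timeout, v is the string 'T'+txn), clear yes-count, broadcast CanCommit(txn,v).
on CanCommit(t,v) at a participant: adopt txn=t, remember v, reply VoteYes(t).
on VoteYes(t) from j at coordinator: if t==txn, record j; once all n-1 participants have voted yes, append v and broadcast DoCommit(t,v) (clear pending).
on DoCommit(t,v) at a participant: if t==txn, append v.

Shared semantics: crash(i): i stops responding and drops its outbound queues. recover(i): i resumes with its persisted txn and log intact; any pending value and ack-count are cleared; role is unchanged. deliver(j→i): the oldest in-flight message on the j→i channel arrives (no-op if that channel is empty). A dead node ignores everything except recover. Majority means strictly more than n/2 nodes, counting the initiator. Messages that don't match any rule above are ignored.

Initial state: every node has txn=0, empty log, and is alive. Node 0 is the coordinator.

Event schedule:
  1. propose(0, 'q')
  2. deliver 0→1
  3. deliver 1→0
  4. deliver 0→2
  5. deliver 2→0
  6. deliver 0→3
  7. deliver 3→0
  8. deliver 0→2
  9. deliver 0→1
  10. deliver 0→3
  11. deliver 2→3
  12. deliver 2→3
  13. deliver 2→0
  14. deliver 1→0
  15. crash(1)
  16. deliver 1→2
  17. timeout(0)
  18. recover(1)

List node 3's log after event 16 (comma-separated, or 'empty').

1. propose(0,'q'):  <0:coor t1 ->
2. deliver 0→1:  <1:part t1 ->
3. deliver 1→0:  nop
4. deliver 0→2:  <2:part t1 ->
5. deliver 2→0:  nop
6. deliver 0→3:  <3:part t1 ->
7. deliver 3→0:  <0:coor t1 q>
8. deliver 0→2:  <2:part t1 q>
9. deliver 0→1:  <1:part t1 q>
10. deliver 0→3:  <3:part t1 q>
11. deliver 2→3:  nop
12. deliver 2→3:  nop
13. deliver 2→0:  nop
14. deliver 1→0:  nop
15. crash(1):  <1:✗part t1 q>
16. deliver 1→2:  nop

q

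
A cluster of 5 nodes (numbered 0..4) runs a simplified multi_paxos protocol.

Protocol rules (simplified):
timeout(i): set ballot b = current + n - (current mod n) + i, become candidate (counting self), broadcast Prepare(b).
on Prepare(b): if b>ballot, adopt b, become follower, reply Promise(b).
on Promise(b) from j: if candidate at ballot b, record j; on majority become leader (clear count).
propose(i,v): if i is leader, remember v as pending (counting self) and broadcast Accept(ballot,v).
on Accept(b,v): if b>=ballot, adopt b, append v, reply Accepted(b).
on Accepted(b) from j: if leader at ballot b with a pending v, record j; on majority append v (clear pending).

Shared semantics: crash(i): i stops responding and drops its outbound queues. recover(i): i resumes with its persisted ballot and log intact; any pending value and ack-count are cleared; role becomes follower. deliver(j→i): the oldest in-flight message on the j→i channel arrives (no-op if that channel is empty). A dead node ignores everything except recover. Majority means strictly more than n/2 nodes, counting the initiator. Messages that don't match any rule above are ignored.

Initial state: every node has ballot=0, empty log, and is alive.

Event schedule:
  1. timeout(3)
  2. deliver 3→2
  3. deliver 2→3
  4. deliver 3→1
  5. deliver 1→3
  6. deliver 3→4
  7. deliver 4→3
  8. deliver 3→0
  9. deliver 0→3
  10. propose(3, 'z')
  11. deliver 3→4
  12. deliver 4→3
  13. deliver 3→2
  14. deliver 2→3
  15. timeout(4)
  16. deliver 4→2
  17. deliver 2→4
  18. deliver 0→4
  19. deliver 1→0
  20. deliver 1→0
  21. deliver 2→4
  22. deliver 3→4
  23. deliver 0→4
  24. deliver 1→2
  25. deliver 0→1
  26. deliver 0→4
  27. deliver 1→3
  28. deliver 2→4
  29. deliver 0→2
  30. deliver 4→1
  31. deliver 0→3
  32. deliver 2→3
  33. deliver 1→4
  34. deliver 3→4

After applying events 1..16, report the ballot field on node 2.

e1 timeout(3): 3[cand,b=8,-]
e2 deliver 3→2: 2[foll,b=8,-]
e3 deliver 2→3: ·
e4 deliver 3→1: 1[foll,b=8,-]
e5 deliver 1→3: 3[lead,b=8,-]
e6 deliver 3→4: 4[foll,b=8,-]
e7 deliver 4→3: ·
e8 deliver 3→0: 0[foll,b=8,-]
e9 deliver 0→3: ·
e10 propose(3,'z'): ·
e11 deliver 3→4: 4[foll,b=8,z]
e12 deliver 4→3: ·
e13 deliver 3→2: 2[foll,b=8,z]
e14 deliver 2→3: 3[lead,b=8,z]
e15 timeout(4): 4[cand,b=14,z]
e16 deliver 4→2: 2[foll,b=14,z]

14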